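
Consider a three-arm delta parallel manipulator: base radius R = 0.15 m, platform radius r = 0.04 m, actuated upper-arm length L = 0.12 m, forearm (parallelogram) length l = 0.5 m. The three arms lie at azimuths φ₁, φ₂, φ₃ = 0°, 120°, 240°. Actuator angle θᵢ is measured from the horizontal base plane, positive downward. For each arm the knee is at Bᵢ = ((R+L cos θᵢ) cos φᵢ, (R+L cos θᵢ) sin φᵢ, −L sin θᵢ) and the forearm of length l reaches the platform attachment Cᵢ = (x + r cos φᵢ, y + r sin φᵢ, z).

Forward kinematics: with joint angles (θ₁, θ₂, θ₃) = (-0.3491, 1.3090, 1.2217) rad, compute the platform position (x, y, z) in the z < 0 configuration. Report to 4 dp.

(0.2686, -0.0153, -0.4566)

arm 1 at φ=0.0°: (R−r)+L cos θ1 = 0.2228;  S1 = (0.2228, 0.0000, 0.0410)
S2 = (0.1411·cos120.0°, 0.1411·sin120.0°, -0.1159) = (-0.0705, 0.1222, -0.1159)
S3 = (0.1510·cos240.0°, 0.1510·sin240.0°, -0.1128) = (-0.0755, -0.1308, -0.1128)
subtract pairs → two planes through P
plane₁₂: -0.5866x+0.2443y+-0.3139z = -0.0180
Cramer: x(z) = 0.0286-0.5257z;  y(z) = -0.0049+0.0228z
quadratic in z: (1.2768)z²+(0.1218)z+(-0.2106)=0, √Δ=1.0442 → z ∈ {-0.4566, 0.3612}; z = -0.4566 (taking z<0)
x = 0.2686, y = -0.0153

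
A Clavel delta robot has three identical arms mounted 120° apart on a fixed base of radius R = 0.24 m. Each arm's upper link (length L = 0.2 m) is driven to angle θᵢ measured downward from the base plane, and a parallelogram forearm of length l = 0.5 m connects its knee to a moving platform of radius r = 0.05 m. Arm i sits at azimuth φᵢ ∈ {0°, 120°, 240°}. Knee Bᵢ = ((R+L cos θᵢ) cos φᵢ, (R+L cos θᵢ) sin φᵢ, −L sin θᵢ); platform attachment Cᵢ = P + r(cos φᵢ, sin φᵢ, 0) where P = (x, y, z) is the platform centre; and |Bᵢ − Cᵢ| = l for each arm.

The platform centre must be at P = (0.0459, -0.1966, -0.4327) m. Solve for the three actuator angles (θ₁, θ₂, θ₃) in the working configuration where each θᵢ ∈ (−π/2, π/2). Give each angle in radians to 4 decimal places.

arm 1 (φ=0.0°): x'=0.0459, y'=-0.1966
  A=0.1441, B=-0.4327, C=(l²−L²−A²−y'²−z²)/(2L)=-0.0916
  θ1 = atan2(B,A) + arccos(C/0.4561) = 0.5237
rotate P by −φ2: (-0.1932, 0.0585, -0.4327)
  A cos θ + B sin θ = C:  0.3832·cos θ + -0.4327·sin θ = -0.3188
  γ=atan2(-0.4327,0.3832)=-0.8460;  ψ=arccos(-0.5515)=2.1550;  θ2=γ+ψ≈1.3090
rotate P by −φ3: (0.1473, 0.1381, -0.4327)
  A=0.0427, B=-0.4327, C=(l²−L²−A²−y'²−z²)/(2L)=0.0047
  √(A²+B²)=0.4348;  θ3 = -1.4725+1.5599 ≈ 0.0875

θ₁ = 0.5237, θ₂ = 1.3090, θ₃ = 0.0875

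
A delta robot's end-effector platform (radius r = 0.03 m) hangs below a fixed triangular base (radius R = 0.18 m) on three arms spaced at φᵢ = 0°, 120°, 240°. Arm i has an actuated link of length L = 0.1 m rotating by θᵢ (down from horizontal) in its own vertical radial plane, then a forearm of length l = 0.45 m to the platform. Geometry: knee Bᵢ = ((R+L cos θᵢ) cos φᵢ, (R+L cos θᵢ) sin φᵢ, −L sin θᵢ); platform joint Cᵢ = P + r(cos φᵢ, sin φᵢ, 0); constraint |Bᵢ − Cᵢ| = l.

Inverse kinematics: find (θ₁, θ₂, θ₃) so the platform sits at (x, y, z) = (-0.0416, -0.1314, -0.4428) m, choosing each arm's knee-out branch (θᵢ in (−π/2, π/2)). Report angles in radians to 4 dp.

arm 1 (φ=0.0°): x'=-0.0416, y'=-0.1314
  A cos θ + B sin θ = C:  0.1916·cos θ + -0.4428·sin θ = -0.2877
  √(A²+B²)=0.4825;  θ1 = -1.1624+2.2098 ≈ 1.0474
arm 2 (φ=120.0°): x'=-0.0930, y'=0.1017
  A=0.2430, B=-0.4428, C=(l²−L²−A²−y'²−z²)/(2L)=-0.3648
  θ2 = atan2(B,A) + arccos(C/0.5051) = 1.3090
rotate P by −φ3: (0.1346, 0.0297, -0.4428)
  A cos θ + B sin θ = C:  0.0154·cos θ + -0.4428·sin θ = -0.0234
  √(A²+B²)=0.4431;  θ3 = -1.5360+1.6237 ≈ 0.0877

θ₁ = 1.0474, θ₂ = 1.3090, θ₃ = 0.0877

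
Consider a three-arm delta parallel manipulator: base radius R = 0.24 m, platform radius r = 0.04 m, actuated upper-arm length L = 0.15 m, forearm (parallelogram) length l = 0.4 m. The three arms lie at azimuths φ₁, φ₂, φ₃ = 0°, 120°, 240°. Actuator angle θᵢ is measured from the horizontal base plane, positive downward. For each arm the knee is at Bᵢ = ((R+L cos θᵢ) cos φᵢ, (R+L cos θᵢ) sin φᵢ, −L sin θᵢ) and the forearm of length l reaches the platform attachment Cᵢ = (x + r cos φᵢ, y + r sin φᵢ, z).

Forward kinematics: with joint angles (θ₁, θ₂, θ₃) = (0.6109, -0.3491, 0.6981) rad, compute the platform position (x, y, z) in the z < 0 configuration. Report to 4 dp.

φ1=0.0°: virtual centre (0.3229, 0.0000, -0.0860), radius l
centre 2 = (0.3410·cos120.0°, 0.3410·sin120.0°, 0.0513) = (-0.1705, 0.2953, 0.0513)
arm 3 at φ=240.0°: e+L cos θ3 = 0.3149;  centre 3 = (-0.1575, -0.2727, -0.0964)
eliminate P² terms by subtracting sphere 1 from 2 and 3
linear system: -0.9867x+0.5905y = 0.0072−0.2747z; -0.9606x+-0.5454y = -0.0032−-0.0207z
det = 1.1055;  x = -0.0019+0.1245z,  y = 0.0091+-0.2572z
sphere 1 gives Az²+Bz+C=0 with A=1.0817, B=0.0866, C=-0.0471;  B²−4AC=0.2111;  roots -0.2524, 0.1724;  negative root z = -0.2524
x = -0.0333, y = 0.0741

(-0.0333, 0.0741, -0.2524)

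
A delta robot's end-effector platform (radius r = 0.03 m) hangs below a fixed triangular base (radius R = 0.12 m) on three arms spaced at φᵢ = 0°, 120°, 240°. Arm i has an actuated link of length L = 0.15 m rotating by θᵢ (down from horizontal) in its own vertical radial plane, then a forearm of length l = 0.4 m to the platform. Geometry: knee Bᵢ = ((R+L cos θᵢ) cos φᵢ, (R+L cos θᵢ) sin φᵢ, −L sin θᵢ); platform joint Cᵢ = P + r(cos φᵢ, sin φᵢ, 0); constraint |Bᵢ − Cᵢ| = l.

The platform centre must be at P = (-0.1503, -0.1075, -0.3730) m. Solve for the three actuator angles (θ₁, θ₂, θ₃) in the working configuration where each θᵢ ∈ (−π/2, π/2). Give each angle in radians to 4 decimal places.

θ₁ = 1.1343, θ₂ = 0.6980, θ₃ = -0.0876

φ1=0.0° → target in arm frame (-0.1503, -0.1075)
  e−x'=0.2403;  (l²−L²−(e−x')²−y'²−z²)/2L = -0.2364
  √(A²+B²)=0.4437;  θ1 = -0.9985+2.1328 ≈ 1.1343
arm 2 (φ=120.0°): x'=-0.0179, y'=0.1839
  A=0.1079, B=-0.3730, C=(l²−L²−A²−y'²−z²)/(2L)=-0.1570
  √(A²+B²)=0.3883;  θ2 = -1.2891+1.9871 ≈ 0.6980
arm 3 (φ=240.0°): x'=0.1682, y'=-0.0764
  e−x'=-0.0782;  (l²−L²−(e−x')²−y'²−z²)/2L = -0.0453
  θ3 = atan2(B,A) + arccos(C/0.3811) = -0.0876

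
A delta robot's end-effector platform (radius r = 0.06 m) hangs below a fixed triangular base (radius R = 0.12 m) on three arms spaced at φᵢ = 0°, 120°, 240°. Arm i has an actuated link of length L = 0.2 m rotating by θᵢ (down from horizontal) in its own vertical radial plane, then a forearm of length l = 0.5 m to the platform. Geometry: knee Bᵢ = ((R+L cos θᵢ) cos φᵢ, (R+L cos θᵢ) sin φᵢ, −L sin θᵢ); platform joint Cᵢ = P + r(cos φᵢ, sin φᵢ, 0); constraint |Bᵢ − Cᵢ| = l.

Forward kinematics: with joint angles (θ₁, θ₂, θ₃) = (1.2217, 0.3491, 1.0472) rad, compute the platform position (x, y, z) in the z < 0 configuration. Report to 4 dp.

S1 = (0.1284·cos0.0°, 0.1284·sin0.0°, -0.1879) = (0.1284, 0.0000, -0.1879)
arm 2 at φ=120.0°: ρ2 = 0.2479;  S2 = (-0.1240, 0.2147, -0.0684)
φ3=240.0°: virtual centre (-0.0800, -0.1386, -0.1732), radius l
eliminate P² terms by subtracting sphere 1 from 2 and 3
[-0.5048 0.4294 0.2391]·P = 0.0143;  [-0.4168 -0.2771 0.0295]·P = 0.0038
Cramer: x(z) = -0.0176+0.2474z;  y(z) = 0.0127-0.2658z
quadratic in z: (1.1319)z²+(0.2969)z+(-0.1932)=0, √Δ=0.9813 → z ∈ {-0.5646, 0.3023}; z = -0.5646 (taking z<0)
x = -0.1573, y = 0.1628

(-0.1573, 0.1628, -0.5646)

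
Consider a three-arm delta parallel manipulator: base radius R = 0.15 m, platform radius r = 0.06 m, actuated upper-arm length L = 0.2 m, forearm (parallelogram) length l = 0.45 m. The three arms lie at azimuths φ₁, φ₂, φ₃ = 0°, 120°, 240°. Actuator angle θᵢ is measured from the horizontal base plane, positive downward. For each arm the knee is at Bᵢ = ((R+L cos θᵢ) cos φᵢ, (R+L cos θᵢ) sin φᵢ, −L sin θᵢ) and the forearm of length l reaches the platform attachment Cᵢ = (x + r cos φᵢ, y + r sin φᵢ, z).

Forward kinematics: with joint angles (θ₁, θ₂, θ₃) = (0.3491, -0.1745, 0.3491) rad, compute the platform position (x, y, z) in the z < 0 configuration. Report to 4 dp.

O1 = (0.2779·cos0.0°, 0.2779·sin0.0°, -0.0684) = (0.2779, 0.0000, -0.0684)
arm 2 at φ=120.0°: (R−r)+L cos θ2 = 0.2870;  O2 = (-0.1435, 0.2485, 0.0347)
O3 = (0.2779·cos240.0°, 0.2779·sin240.0°, -0.0684) = (-0.1390, -0.2407, -0.0684)
eliminate P² terms by subtracting sphere 1 from 2 and 3
plane₁₂: -0.8428x+0.4970y+0.2063z = 0.0016
det = 0.8202;  x = -0.0010+0.1211z,  y = 0.0017+-0.2097z
quadratic in z: (1.0586)z²+(0.0686)z+(-0.1200)=0, √Δ=0.7162 → z ∈ {-0.3707, 0.3059}; z = -0.3707 (taking z<0)
x = -0.0458, y = 0.0794

(-0.0458, 0.0794, -0.3707)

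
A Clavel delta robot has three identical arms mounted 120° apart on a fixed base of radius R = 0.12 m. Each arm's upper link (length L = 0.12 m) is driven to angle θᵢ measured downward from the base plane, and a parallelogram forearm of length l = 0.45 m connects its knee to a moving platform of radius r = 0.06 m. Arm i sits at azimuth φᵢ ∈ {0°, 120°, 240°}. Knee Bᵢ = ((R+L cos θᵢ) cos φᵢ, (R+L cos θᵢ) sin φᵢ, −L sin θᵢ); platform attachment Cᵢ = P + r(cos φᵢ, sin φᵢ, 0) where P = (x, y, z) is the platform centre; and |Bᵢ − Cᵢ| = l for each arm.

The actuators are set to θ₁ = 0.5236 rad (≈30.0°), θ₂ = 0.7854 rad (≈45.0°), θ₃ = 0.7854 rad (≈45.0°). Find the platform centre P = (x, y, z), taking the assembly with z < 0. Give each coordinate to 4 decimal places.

φ1=0.0°: virtual centre (0.1639, 0.0000, -0.0600), radius l
φ2=120.0°: virtual centre (-0.0724, 0.1254, -0.0849), radius l
O3 = (0.1449·cos240.0°, 0.1449·sin240.0°, -0.0849) = (-0.0724, -0.1254, -0.0849)
|O₂|²−|O₁|² = -0.0023;  |O₃|²−|O₁|² = -0.0023
plane₁₂: -0.4727x+0.2509y+-0.0497z = -0.0023
Cramer: x(z) = 0.0048-0.1052z;  y(z) = 0.0000+0.0000z
quadratic in z: (1.0111)z²+(0.1535)z+(-0.1736)=0, √Δ=0.8518 → z ∈ {-0.4971, 0.3454}; z = -0.4971 (taking z<0)
x = 0.0571, y = 0.0000

(0.0571, 0.0000, -0.4971)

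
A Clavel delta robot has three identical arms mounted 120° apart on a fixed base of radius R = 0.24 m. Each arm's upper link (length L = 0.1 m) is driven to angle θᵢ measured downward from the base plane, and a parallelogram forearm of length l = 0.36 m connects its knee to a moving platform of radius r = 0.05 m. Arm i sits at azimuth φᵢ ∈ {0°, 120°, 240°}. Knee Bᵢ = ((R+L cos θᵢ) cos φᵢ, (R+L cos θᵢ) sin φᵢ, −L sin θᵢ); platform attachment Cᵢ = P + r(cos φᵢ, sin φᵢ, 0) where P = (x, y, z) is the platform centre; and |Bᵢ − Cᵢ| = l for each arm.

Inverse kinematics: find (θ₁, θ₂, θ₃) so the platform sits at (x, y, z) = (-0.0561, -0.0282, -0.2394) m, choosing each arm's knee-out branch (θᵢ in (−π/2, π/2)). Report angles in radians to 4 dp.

arm 1 (φ=0.0°): x'=-0.0561, y'=-0.0282
  e−x'=0.2461;  (l²−L²−(e−x')²−y'²−z²)/2L = 0.0046
  γ=atan2(-0.2394,0.2461)=-0.7716;  ψ=arccos(0.0135)=1.5573;  θ1=γ+ψ≈0.7857
rotate P by −φ2: (0.0036, 0.0627, -0.2394)
  e−x'=0.1864;  (l²−L²−(e−x')²−y'²−z²)/2L = 0.1181
  √(A²+B²)=0.3034;  θ2 = -0.9093+1.1709 ≈ 0.2616
rotate P by −φ3: (0.0525, -0.0345, -0.2394)
  e−x'=0.1375;  (l²−L²−(e−x')²−y'²−z²)/2L = 0.2109
  √(A²+B²)=0.2761;  θ3 = -1.0494+0.7014 ≈ -0.3480

θ₁ = 0.7857, θ₂ = 0.2616, θ₃ = -0.3480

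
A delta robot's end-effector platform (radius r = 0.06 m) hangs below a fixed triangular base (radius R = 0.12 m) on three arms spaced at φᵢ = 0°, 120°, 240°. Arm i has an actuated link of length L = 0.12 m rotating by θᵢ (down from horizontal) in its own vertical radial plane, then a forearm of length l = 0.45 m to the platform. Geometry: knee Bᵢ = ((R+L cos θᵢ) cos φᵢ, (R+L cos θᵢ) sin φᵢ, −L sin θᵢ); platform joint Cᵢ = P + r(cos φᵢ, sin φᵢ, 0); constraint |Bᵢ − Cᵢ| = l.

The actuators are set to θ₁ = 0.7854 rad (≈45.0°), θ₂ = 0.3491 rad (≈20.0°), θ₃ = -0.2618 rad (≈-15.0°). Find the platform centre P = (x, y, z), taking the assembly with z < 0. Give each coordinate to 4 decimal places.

arm 1 at φ=0.0°: (R−r)+L cos θ1 = 0.1449;  S1 = (0.1449, 0.0000, -0.0849)
arm 2 at φ=120.0°: (R−r)+L cos θ2 = 0.1728;  S2 = (-0.0864, 0.1496, -0.0410)
φ3=240.0°: virtual centre (-0.0880, -0.1523, 0.0311), radius l
eliminate P² terms by subtracting sphere 1 from 2 and 3
[-0.4625 0.2992 0.0876]·P = 0.0033;  [-0.4656 -0.3047 0.2318]·P = 0.0037
det = 0.2802;  x = -0.0076+0.3428z,  y = -0.0006+0.2370z
into |P−S₁|² = l²: 1.1737z² + 0.0649z + -0.1721 = 0;  Δ = 0.8119;  z = -0.4115 or 0.3562 → z<0 root = -0.4115
x = -0.1487, y = -0.0981

(-0.1487, -0.0981, -0.4115)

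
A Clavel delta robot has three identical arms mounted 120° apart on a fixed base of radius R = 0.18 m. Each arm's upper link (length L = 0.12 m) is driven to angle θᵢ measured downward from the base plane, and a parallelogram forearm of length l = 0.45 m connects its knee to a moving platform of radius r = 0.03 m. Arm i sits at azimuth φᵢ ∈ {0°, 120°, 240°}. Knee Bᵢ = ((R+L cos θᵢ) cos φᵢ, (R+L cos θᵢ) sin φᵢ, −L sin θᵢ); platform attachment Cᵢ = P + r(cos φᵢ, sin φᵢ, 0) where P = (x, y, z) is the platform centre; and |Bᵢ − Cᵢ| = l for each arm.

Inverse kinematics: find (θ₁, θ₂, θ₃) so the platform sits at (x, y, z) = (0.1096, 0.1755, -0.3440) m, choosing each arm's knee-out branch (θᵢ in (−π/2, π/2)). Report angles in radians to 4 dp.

θ₁ = -0.3488, θ₂ = -0.2618, θ₃ = 1.3090

φ1=0.0° → target in arm frame (0.1096, 0.1755)
  A=0.0404, B=-0.3440, C=(l²−L²−A²−y'²−z²)/(2L)=0.1555
  θ1 = atan2(B,A) + arccos(C/0.3464) = -0.3488
φ2=120.0° → target in arm frame (0.0972, -0.1827)
  A=0.0528, B=-0.3440, C=(l²−L²−A²−y'²−z²)/(2L)=0.1400
  γ=atan2(-0.3440,0.0528)=-1.4185;  ψ=arccos(0.4024)=1.1567;  θ2=γ+ψ≈-0.2618
arm 3 (φ=240.0°): x'=-0.2068, y'=0.0072
  e−x'=0.3568;  (l²−L²−(e−x')²−y'²−z²)/2L = -0.2399
  γ=atan2(-0.3440,0.3568)=-0.7672;  ψ=arccos(-0.4841)=2.0762;  θ3=γ+ψ≈1.3090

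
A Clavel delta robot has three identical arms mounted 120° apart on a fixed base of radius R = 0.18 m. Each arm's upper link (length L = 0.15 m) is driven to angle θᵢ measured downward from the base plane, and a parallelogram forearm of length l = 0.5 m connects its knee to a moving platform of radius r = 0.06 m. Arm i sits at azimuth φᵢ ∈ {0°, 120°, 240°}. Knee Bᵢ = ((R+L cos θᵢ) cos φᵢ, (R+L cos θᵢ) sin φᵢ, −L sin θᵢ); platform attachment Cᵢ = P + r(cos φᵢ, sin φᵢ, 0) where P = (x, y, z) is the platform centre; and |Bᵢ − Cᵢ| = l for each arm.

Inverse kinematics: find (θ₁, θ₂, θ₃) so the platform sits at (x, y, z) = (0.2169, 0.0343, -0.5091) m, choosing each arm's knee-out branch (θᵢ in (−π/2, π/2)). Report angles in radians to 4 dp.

φ1=0.0° → target in arm frame (0.2169, 0.0343)
  A=-0.0969, B=-0.5091, C=(l²−L²−A²−y'²−z²)/(2L)=-0.1408
  √(A²+B²)=0.5182;  θ1 = -1.7589+1.8460 ≈ 0.0871
φ2=120.0° → target in arm frame (-0.0787, -0.2050)
  A=0.1987, B=-0.5091, C=(l²−L²−A²−y'²−z²)/(2L)=-0.3773
  γ=atan2(-0.5091,0.1987)=-1.1986;  ψ=arccos(-0.6905)=2.3329;  θ2=γ+ψ≈1.1343
arm 3 (φ=240.0°): x'=-0.1382, y'=0.1707
  A cos θ + B sin θ = C:  0.2582·cos θ + -0.5091·sin θ = -0.4249
  √(A²+B²)=0.5708;  θ3 = -1.1015+2.4103 ≈ 1.3088

θ₁ = 0.0871, θ₂ = 1.1343, θ₃ = 1.3088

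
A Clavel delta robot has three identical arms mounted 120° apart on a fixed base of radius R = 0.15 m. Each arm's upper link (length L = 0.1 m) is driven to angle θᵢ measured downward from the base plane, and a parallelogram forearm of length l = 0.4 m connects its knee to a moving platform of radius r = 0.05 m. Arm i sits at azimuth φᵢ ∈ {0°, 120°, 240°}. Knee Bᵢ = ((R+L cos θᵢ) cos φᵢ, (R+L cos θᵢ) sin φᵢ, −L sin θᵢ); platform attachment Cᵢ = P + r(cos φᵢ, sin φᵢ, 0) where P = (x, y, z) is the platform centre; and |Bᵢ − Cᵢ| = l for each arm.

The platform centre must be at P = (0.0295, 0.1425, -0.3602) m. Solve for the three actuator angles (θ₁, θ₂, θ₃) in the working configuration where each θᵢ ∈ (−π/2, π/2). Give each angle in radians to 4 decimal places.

arm 1 (φ=0.0°): x'=0.0295, y'=0.1425
  A cos θ + B sin θ = C:  0.0705·cos θ + -0.3602·sin θ = -0.0251
  √(A²+B²)=0.3670;  θ1 = -1.3775+1.6392 ≈ 0.2617
arm 2 (φ=120.0°): x'=0.1087, y'=-0.0968
  A=-0.0087, B=-0.3602, C=(l²−L²−A²−y'²−z²)/(2L)=0.0541
  γ=atan2(-0.3602,-0.0087)=-1.5948;  ψ=arccos(0.1500)=1.4202;  θ2=γ+ψ≈-0.1746
φ3=240.0° → target in arm frame (-0.1382, -0.0457)
  e−x'=0.2382;  (l²−L²−(e−x')²−y'²−z²)/2L = -0.1928
  θ3 = atan2(B,A) + arccos(C/0.4318) = 1.0469

θ₁ = 0.2617, θ₂ = -0.1746, θ₃ = 1.0469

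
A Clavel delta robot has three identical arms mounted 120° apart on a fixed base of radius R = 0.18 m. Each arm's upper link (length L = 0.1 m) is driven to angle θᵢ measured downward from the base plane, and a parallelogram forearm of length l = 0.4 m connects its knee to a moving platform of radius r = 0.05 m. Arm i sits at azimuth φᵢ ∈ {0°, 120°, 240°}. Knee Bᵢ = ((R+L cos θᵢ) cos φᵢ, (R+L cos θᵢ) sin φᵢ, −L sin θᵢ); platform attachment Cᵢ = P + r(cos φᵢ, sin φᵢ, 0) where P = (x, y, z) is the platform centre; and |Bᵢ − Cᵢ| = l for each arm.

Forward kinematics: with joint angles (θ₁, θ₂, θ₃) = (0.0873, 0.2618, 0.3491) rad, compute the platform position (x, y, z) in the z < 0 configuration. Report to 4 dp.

(0.0236, 0.0085, -0.3515)

arm 1 at φ=0.0°: e+L cos θ1 = 0.2296;  S1 = (0.2296, 0.0000, -0.0087)
S2 = (0.2266·cos120.0°, 0.2266·sin120.0°, -0.0259) = (-0.1133, 0.1962, -0.0259)
arm 3 at φ=240.0°: e+L cos θ3 = 0.2240;  S3 = (-0.1120, -0.1940, -0.0342)
subtract pairs → two planes through P
plane₁₂: -0.6858x+0.3925y+-0.0343z = -0.0008
Cramer: x(z) = 0.0017-0.0624z;  y(z) = 0.0009-0.0215z
quadratic in z: (1.0044)z²+(0.0458)z+(-0.1080)=0, √Δ=0.6601 → z ∈ {-0.3515, 0.3058}; z = -0.3515 (taking z<0)
x = 0.0236, y = 0.0085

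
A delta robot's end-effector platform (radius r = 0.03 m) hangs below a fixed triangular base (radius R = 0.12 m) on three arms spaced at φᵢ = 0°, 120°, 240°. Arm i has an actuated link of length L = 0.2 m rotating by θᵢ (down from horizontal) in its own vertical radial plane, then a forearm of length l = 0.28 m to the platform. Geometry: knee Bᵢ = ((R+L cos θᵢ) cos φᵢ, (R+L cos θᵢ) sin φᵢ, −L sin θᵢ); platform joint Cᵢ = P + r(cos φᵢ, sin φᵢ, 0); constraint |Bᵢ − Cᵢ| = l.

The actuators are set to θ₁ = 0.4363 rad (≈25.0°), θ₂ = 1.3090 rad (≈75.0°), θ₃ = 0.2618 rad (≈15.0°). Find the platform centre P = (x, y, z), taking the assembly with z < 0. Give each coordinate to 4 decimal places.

(0.0557, -0.1263, -0.2109)

φ1=0.0°: virtual centre (0.2713, 0.0000, -0.0845), radius l
S2 = (0.1418·cos120.0°, 0.1418·sin120.0°, -0.1932) = (-0.0709, 0.1228, -0.1932)
φ3=240.0°: virtual centre (-0.1416, -0.2452, -0.0518), radius l
subtract pairs → two planes through P
[-0.6843 0.2455 -0.2173]·P = -0.0233;  [-0.8257 -0.4905 0.0655]·P = 0.0021
det = 0.5384;  x = 0.0203+-0.1681z,  y = -0.0385+0.4166z
into |P−S₁|² = l²: 1.2018z² + 0.2214z + -0.0068 = 0;  Δ = 0.0816;  z = -0.2109 or 0.0267 → z<0 root = -0.2109
x = 0.0557, y = -0.1263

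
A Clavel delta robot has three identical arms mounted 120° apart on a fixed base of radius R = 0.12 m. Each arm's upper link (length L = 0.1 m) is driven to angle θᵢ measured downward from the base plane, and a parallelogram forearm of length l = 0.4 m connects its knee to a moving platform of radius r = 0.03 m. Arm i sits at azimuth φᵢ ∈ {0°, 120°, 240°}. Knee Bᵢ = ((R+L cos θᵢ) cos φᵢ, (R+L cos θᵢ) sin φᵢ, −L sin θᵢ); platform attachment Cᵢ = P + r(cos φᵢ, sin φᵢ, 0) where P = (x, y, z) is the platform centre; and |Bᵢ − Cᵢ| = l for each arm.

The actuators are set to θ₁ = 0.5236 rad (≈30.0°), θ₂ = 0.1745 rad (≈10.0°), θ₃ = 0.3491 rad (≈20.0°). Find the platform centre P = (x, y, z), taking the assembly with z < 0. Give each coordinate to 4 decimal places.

φ1=0.0°: virtual centre (0.1766, 0.0000, -0.0500), radius l
arm 2 at φ=120.0°: ρ2 = 0.1885;  S2 = (-0.0942, 0.1632, -0.0174)
S3 = (0.1840·cos240.0°, 0.1840·sin240.0°, -0.0342) = (-0.0920, -0.1593, -0.0342)
eliminate P² terms by subtracting sphere 1 from 2 and 3
linear system: -0.5417x+0.3265y = 0.0021−0.0653z; -0.5372x+-0.3186y = 0.0013−0.0316z
Cramer: x(z) = -0.0032+0.0894z;  y(z) = 0.0012-0.0516z
quadratic in z: (1.0107)z²+(0.0677)z+(-0.1252)=0, √Δ=0.7146 → z ∈ {-0.3870, 0.3200}; z = -0.3870 (taking z<0)
x = -0.0378, y = 0.0212

(-0.0378, 0.0212, -0.3870)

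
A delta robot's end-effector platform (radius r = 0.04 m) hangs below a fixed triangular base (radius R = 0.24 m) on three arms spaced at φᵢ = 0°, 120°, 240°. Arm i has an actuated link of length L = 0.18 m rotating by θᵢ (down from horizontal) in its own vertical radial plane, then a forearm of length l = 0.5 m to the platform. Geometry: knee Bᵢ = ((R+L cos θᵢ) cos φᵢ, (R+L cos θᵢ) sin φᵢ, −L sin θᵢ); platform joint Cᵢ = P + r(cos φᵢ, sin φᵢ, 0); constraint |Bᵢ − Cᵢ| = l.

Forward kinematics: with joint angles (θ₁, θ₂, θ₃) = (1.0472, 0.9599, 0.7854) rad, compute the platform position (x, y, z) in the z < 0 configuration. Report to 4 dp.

(-0.0328, -0.0279, -0.5367)

arm 1 at φ=0.0°: (R−r)+L cos θ1 = 0.2900;  centre 1 = (0.2900, 0.0000, -0.1559)
arm 2 at φ=120.0°: (R−r)+L cos θ2 = 0.3032;  centre 2 = (-0.1516, 0.2626, -0.1474)
arm 3 at φ=240.0°: (R−r)+L cos θ3 = 0.3273;  centre 3 = (-0.1636, -0.2834, -0.1273)
subtract pairs → two planes through P
[-0.8832 0.5252 0.0169]·P = 0.0053;  [-0.9073 -0.5669 0.0572]·P = 0.0149
Cramer: x(z) = -0.0111+0.0405z;  y(z) = -0.0086+0.0360z
into |P−centre ₁|² = l²: 1.0029z² + 0.2867z + -0.1350 = 0;  Δ = 0.6237;  z = -0.5367 or 0.2508 → z<0 root = -0.5367
x = -0.0328, y = -0.0279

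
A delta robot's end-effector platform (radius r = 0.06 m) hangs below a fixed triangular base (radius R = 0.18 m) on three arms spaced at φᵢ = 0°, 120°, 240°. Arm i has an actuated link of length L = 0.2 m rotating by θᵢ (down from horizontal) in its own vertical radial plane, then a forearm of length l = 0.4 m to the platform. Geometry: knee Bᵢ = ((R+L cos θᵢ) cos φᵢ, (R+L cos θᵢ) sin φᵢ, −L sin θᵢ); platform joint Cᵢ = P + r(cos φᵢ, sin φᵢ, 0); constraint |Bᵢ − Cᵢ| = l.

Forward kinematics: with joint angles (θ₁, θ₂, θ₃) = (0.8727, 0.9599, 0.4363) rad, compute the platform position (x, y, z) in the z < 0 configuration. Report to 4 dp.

(-0.0318, -0.0875, -0.4248)

φ1=0.0°: virtual centre (0.2486, 0.0000, -0.1532), radius l
centre 2 = (0.2347·cos120.0°, 0.2347·sin120.0°, -0.1638) = (-0.1174, 0.2033, -0.1638)
arm 3 at φ=240.0°: (R−r)+L cos θ3 = 0.3013;  centre 3 = (-0.1506, -0.2609, -0.0845)
subtract pairs → two planes through P
[-0.7318 0.4065 -0.0212]·P = -0.0033;  [-0.7984 -0.5218 0.1374]·P = 0.0127
Cramer: x(z) = -0.0048+0.0634z;  y(z) = -0.0169+0.1663z
quadratic in z: (1.0317)z²+(0.2687)z+(-0.0720)=0, √Δ=0.6079 → z ∈ {-0.4248, 0.1644}; z = -0.4248 (taking z<0)
x = -0.0318, y = -0.0875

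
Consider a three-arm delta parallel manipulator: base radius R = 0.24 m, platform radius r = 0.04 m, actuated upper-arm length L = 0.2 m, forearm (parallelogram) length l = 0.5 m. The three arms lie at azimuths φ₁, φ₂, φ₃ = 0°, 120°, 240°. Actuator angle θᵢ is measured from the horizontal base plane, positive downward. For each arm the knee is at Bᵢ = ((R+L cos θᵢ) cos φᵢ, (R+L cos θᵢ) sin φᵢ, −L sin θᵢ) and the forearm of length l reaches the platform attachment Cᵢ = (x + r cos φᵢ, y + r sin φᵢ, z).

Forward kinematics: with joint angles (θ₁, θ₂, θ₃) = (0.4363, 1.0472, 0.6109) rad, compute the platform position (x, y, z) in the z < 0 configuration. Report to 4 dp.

(0.0730, -0.0742, -0.4711)

S1 = (0.3813·cos0.0°, 0.3813·sin0.0°, -0.0845) = (0.3813, 0.0000, -0.0845)
φ2=120.0°: virtual centre (-0.1500, 0.2598, -0.1732), radius l
S3 = (0.3638·cos240.0°, 0.3638·sin240.0°, -0.1147) = (-0.1819, -0.3151, -0.1147)
|S₂|²−|S₁|² = -0.0325;  |S₃|²−|S₁|² = -0.0070
plane₁₂: -1.0625x+0.5196y+-0.1774z = -0.0325
det = 1.2548;  x = 0.0192+-0.1141z,  y = -0.0233+0.1081z
sphere 1 gives Az²+Bz+C=0 with A=1.0247, B=0.2466, C=-0.1112;  B²−4AC=0.5167;  roots -0.4711, 0.2304;  negative root z = -0.4711
x = 0.0730, y = -0.0742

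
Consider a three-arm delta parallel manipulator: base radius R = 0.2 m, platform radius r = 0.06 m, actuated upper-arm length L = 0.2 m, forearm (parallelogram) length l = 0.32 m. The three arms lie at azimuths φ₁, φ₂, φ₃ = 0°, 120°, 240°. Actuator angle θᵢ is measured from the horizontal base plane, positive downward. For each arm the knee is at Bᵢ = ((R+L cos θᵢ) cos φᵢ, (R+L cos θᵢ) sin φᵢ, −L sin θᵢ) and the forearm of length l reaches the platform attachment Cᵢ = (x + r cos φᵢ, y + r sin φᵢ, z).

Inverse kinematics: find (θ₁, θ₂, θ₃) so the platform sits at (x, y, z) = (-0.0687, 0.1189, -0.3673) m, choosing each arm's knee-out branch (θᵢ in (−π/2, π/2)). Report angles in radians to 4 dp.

θ₁ = 1.3964, θ₂ = 0.5235, θ₃ = 1.3961

arm 1 (φ=0.0°): x'=-0.0687, y'=0.1189
  A cos θ + B sin θ = C:  0.2087·cos θ + -0.3673·sin θ = -0.3255
  θ1 = atan2(B,A) + arccos(C/0.4225) = 1.3964
arm 2 (φ=120.0°): x'=0.1373, y'=0.0000
  A=0.0027, B=-0.3673, C=(l²−L²−A²−y'²−z²)/(2L)=-0.1813
  γ=atan2(-0.3673,0.0027)=-1.5635;  ψ=arccos(-0.4936)=2.0870;  θ2=γ+ψ≈0.5235
φ3=240.0° → target in arm frame (-0.0686, -0.1189)
  A cos θ + B sin θ = C:  0.2086·cos θ + -0.3673·sin θ = -0.3254
  θ3 = atan2(B,A) + arccos(C/0.4224) = 1.3961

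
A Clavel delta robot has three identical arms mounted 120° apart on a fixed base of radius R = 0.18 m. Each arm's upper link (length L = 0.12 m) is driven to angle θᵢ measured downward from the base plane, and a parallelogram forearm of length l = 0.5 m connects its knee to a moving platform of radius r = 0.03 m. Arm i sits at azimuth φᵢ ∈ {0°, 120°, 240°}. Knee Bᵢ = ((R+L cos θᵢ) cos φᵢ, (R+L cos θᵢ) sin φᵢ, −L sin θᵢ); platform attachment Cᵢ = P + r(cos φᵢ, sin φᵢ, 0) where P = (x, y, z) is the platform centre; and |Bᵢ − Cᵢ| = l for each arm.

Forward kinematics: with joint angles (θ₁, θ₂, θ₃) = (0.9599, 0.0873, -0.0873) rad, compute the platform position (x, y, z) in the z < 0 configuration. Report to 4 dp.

(-0.1442, -0.0198, -0.4415)

φ1=0.0°: virtual centre (0.2188, 0.0000, -0.0983), radius l
φ2=120.0°: virtual centre (-0.1348, 0.2334, -0.0105), radius l
S3 = (0.2695·cos240.0°, 0.2695·sin240.0°, 0.0105) = (-0.1348, -0.2334, 0.0105)
|S₂|²−|S₁|² = 0.0152;  |S₃|²−|S₁|² = 0.0152
plane₁₂: -0.7072x+0.4669y+0.1757z = 0.0152
det = 0.6603;  x = -0.0215+0.2780z,  y = 0.0000+0.0448z
sphere 1 gives Az²+Bz+C=0 with A=1.0793, B=0.0630, C=-0.1826;  B²−4AC=0.7922;  roots -0.4415, 0.3832;  negative root z = -0.4415
x = -0.1442, y = -0.0198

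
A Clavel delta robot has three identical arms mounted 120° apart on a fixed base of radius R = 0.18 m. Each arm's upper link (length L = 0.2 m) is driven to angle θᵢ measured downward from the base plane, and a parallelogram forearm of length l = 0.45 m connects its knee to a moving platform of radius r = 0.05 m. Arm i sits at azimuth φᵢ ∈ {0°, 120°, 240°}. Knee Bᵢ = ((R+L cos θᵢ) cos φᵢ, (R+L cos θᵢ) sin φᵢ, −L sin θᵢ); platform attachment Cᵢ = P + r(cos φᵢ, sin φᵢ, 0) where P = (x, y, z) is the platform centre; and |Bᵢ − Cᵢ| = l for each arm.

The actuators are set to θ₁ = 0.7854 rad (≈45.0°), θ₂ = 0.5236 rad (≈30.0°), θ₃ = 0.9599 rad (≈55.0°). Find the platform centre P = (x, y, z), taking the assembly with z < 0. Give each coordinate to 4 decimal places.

(-0.0071, 0.0809, -0.4855)

O1 = (0.2714·cos0.0°, 0.2714·sin0.0°, -0.1414) = (0.2714, 0.0000, -0.1414)
φ2=120.0°: virtual centre (-0.1516, 0.2626, -0.1000), radius l
arm 3 at φ=240.0°: e+L cos θ3 = 0.2447;  O3 = (-0.1224, -0.2119, -0.1638)
|O₂|²−|O₁|² = 0.0083;  |O₃|²−|O₁|² = -0.0069
linear system: -0.8460x+0.5252y = 0.0083−0.0828z; -0.7876x+-0.4239y = -0.0069−-0.0448z
det = 0.7722;  x = 0.0002+0.0150z,  y = 0.0160+-0.1336z
sphere 1 gives Az²+Bz+C=0 with A=1.0181, B=0.2704, C=-0.1087;  B²−4AC=0.5157;  roots -0.4855, 0.2199;  negative root z = -0.4855
x = -0.0071, y = 0.0809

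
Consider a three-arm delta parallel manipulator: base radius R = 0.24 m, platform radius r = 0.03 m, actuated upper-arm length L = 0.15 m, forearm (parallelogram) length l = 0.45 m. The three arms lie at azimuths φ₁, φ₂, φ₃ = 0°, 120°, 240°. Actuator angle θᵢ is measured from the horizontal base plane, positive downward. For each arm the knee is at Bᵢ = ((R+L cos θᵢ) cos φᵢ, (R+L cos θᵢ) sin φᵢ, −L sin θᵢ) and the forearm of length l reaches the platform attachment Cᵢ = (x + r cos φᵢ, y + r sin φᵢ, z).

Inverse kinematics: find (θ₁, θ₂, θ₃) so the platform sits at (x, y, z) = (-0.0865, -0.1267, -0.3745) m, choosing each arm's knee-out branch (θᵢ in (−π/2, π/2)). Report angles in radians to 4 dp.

φ1=0.0° → target in arm frame (-0.0865, -0.1267)
  e−x'=0.2965;  (l²−L²−(e−x')²−y'²−z²)/2L = -0.2141
  θ1 = atan2(B,A) + arccos(C/0.4777) = 1.1343
rotate P by −φ2: (-0.0665, 0.1383, -0.3745)
  e−x'=0.2765;  (l²−L²−(e−x')²−y'²−z²)/2L = -0.1860
  γ=atan2(-0.3745,0.2765)=-0.9349;  ψ=arccos(-0.3996)=1.9819;  θ2=γ+ψ≈1.0470
φ3=240.0° → target in arm frame (0.1530, -0.0116)
  A cos θ + B sin θ = C:  0.0570·cos θ + -0.3745·sin θ = 0.1212
  √(A²+B²)=0.3788;  θ3 = -1.4197+1.2451 ≈ -0.1746

θ₁ = 1.1343, θ₂ = 1.0470, θ₃ = -0.1746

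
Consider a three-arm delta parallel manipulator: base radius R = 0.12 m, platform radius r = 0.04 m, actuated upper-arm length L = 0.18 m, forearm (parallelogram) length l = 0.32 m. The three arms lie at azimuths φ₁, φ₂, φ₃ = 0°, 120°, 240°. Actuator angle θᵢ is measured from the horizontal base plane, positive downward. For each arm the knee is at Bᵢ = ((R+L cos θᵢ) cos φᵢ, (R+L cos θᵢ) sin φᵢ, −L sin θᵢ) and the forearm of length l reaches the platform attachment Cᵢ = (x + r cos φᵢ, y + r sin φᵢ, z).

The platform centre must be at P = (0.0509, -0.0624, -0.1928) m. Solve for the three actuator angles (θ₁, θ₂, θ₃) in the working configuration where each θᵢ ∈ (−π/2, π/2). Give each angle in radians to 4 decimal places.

φ1=0.0° → target in arm frame (0.0509, -0.0624)
  A cos θ + B sin θ = C:  0.0291·cos θ + -0.1928·sin θ = 0.0780
  √(A²+B²)=0.1950;  θ1 = -1.4210+1.1591 ≈ -0.2619
arm 2 (φ=120.0°): x'=-0.0795, y'=-0.0129
  A=0.1595, B=-0.1928, C=(l²−L²−A²−y'²−z²)/(2L)=0.0201
  θ2 = atan2(B,A) + arccos(C/0.2502) = 0.6108
φ3=240.0° → target in arm frame (0.0286, 0.0753)
  A=0.0514, B=-0.1928, C=(l²−L²−A²−y'²−z²)/(2L)=0.0681
  γ=atan2(-0.1928,0.0514)=-1.3102;  ψ=arccos(0.3413)=1.2225;  θ3=γ+ψ≈-0.0877

θ₁ = -0.2619, θ₂ = 0.6108, θ₃ = -0.0877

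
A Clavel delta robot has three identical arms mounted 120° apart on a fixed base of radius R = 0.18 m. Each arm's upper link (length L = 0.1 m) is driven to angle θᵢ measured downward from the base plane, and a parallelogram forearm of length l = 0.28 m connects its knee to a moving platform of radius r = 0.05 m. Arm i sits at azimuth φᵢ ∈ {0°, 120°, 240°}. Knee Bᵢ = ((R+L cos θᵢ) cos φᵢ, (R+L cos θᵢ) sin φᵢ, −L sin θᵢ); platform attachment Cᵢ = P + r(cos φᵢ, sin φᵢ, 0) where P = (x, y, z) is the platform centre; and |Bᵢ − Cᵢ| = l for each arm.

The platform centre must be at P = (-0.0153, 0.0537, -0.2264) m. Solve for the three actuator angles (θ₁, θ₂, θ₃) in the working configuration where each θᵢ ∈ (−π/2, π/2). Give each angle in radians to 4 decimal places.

θ₁ = 0.6983, θ₂ = 0.0864, θ₃ = 0.8726

arm 1 (φ=0.0°): x'=-0.0153, y'=0.0537
  A cos θ + B sin θ = C:  0.1453·cos θ + -0.2264·sin θ = -0.0343
  θ1 = atan2(B,A) + arccos(C/0.2690) = 0.6983
rotate P by −φ2: (0.0542, -0.0136, -0.2264)
  A=0.0758, B=-0.2264, C=(l²−L²−A²−y'²−z²)/(2L)=0.0560
  γ=atan2(-0.2264,0.0758)=-1.2475;  ψ=arccos(0.2347)=1.3339;  θ2=γ+ψ≈0.0864
φ3=240.0° → target in arm frame (-0.0389, -0.0401)
  e−x'=0.1689;  (l²−L²−(e−x')²−y'²−z²)/2L = -0.0649
  γ=atan2(-0.2264,0.1689)=-0.9300;  ψ=arccos(-0.2297)=1.8026;  θ3=γ+ψ≈0.8726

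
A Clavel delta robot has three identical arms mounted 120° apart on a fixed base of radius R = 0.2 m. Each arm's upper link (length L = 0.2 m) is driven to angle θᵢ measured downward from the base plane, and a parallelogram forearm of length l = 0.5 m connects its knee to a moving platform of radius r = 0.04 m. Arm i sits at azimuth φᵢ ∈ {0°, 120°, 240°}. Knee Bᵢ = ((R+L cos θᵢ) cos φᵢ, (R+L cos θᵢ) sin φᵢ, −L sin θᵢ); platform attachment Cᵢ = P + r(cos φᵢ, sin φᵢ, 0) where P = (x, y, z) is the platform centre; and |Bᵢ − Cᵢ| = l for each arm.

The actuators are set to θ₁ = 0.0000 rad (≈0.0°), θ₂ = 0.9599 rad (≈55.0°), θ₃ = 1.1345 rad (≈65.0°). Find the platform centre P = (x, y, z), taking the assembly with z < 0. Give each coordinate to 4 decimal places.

(0.2002, 0.0358, -0.4724)

arm 1 at φ=0.0°: e+L cos θ1 = 0.3600;  S1 = (0.3600, 0.0000, 0.0000)
S2 = (0.2747·cos120.0°, 0.2747·sin120.0°, -0.1638) = (-0.1374, 0.2379, -0.1638)
arm 3 at φ=240.0°: e+L cos θ3 = 0.2445;  S3 = (-0.1223, -0.2118, -0.1813)
eliminate P² terms by subtracting sphere 1 from 2 and 3
[-0.9947 0.4758 -0.3277]·P = -0.0273;  [-0.9645 -0.4235 -0.3625]·P = -0.0370
det = 0.8802;  x = 0.0331+-0.3536z,  y = 0.0119+-0.0507z
quadratic in z: (1.1276)z²+(0.2300)z+(-0.1430)=0, √Δ=0.8354 → z ∈ {-0.4724, 0.2684}; z = -0.4724 (taking z<0)
x = 0.2002, y = 0.0358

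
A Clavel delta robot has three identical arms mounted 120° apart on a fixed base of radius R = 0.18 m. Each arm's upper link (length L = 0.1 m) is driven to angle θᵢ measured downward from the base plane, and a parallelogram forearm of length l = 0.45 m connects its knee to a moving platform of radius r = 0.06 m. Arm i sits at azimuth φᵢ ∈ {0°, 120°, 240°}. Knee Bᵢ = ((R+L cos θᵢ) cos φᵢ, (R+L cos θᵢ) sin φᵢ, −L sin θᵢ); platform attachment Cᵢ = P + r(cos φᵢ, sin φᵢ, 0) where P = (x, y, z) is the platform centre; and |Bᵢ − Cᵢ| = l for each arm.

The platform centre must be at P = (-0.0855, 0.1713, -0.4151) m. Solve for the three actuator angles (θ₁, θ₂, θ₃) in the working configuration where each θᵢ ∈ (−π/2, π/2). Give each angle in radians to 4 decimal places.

θ₁ = 1.0476, θ₂ = -0.3487, θ₃ = 1.1349

rotate P by −φ1: (-0.0855, 0.1713, -0.4151)
  e−x'=0.2055;  (l²−L²−(e−x')²−y'²−z²)/2L = -0.2569
  γ=atan2(-0.4151,0.2055)=-1.1111;  ψ=arccos(-0.5547)=2.1588;  θ1=γ+ψ≈1.0476
rotate P by −φ2: (0.1911, -0.0116, -0.4151)
  e−x'=-0.0711;  (l²−L²−(e−x')²−y'²−z²)/2L = 0.0750
  √(A²+B²)=0.4211;  θ2 = -1.7404+1.3917 ≈ -0.3487
arm 3 (φ=240.0°): x'=-0.1056, y'=-0.1597
  e−x'=0.2256;  (l²−L²−(e−x')²−y'²−z²)/2L = -0.2810
  θ3 = atan2(B,A) + arccos(C/0.4724) = 1.1349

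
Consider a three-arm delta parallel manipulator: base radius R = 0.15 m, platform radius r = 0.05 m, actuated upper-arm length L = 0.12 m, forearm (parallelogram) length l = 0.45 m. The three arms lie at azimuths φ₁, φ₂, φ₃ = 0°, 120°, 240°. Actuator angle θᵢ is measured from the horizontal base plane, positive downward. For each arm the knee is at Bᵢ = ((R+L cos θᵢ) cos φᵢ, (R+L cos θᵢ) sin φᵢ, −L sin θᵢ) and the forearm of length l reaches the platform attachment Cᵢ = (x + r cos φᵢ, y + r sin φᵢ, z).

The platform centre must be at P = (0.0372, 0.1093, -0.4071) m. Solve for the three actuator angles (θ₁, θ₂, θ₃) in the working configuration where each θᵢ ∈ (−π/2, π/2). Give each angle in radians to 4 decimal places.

θ₁ = 0.0875, θ₂ = -0.0874, θ₃ = 0.6983

arm 1 (φ=0.0°): x'=0.0372, y'=0.1093
  A cos θ + B sin θ = C:  0.0628·cos θ + -0.4071·sin θ = 0.0270
  θ1 = atan2(B,A) + arccos(C/0.4119) = 0.0875
rotate P by −φ2: (0.0761, -0.0869, -0.4071)
  A=0.0239, B=-0.4071, C=(l²−L²−A²−y'²−z²)/(2L)=0.0594
  √(A²+B²)=0.4078;  θ2 = -1.5120+1.4247 ≈ -0.0874
rotate P by −φ3: (-0.1133, -0.0224, -0.4071)
  A=0.2133, B=-0.4071, C=(l²−L²−A²−y'²−z²)/(2L)=-0.0984
  √(A²+B²)=0.4596;  θ3 = -1.0883+1.7865 ≈ 0.6983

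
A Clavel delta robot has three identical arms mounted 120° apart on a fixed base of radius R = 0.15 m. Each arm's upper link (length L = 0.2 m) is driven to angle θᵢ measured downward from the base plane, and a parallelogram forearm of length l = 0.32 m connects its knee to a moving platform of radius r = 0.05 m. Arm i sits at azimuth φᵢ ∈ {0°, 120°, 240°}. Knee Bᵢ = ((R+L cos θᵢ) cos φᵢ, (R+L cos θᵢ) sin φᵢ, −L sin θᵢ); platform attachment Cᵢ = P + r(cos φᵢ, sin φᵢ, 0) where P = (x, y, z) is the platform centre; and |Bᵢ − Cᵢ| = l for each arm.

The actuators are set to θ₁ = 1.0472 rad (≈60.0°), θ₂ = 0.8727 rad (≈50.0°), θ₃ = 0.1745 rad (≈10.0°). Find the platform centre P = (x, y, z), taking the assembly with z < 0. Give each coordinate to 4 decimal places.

φ1=0.0°: virtual centre (0.2000, 0.0000, -0.1732), radius l
S2 = (0.2286·cos120.0°, 0.2286·sin120.0°, -0.1532) = (-0.1143, 0.1979, -0.1532)
arm 3 at φ=240.0°: (R−r)+L cos θ3 = 0.2970;  S3 = (-0.1485, -0.2572, -0.0347)
|S₂|²−|S₁|² = 0.0057;  |S₃|²−|S₁|² = 0.0194
[-0.6286 0.3959 0.0400]·P = 0.0057;  [-0.6970 -0.5144 0.2770]·P = 0.0194
Cramer: x(z) = -0.0177+0.2173z;  y(z) = -0.0137+0.2440z
into |P−S₁|² = l²: 1.1068z² + 0.2451z + -0.0248 = 0;  Δ = 0.1699;  z = -0.2970 or 0.0755 → z<0 root = -0.2970
x = -0.0822, y = -0.0862

(-0.0822, -0.0862, -0.2970)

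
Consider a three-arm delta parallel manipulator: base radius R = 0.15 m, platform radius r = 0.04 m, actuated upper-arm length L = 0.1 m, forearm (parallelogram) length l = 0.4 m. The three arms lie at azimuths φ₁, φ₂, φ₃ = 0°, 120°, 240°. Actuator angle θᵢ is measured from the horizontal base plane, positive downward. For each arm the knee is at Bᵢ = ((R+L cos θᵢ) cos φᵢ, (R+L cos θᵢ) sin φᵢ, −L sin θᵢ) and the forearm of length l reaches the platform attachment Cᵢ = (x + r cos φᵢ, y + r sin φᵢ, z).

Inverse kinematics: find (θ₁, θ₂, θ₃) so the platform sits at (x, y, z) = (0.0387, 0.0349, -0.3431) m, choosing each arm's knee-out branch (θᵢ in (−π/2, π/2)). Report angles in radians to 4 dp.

arm 1 (φ=0.0°): x'=0.0387, y'=0.0349
  A cos θ + B sin θ = C:  0.0713·cos θ + -0.3431·sin θ = 0.1299
  γ=atan2(-0.3431,0.0713)=-1.3659;  ψ=arccos(0.3707)=1.1910;  θ1=γ+ψ≈-0.1749
φ2=120.0° → target in arm frame (0.0109, -0.0510)
  A cos θ + B sin θ = C:  0.0991·cos θ + -0.3431·sin θ = 0.0993
  θ2 = atan2(B,A) + arccos(C/0.3571) = -0.0005
arm 3 (φ=240.0°): x'=-0.0496, y'=0.0161
  A cos θ + B sin θ = C:  0.1596·cos θ + -0.3431·sin θ = 0.0328
  γ=atan2(-0.3431,0.1596)=-1.1355;  ψ=arccos(0.0867)=1.4840;  θ3=γ+ψ≈0.3485

θ₁ = -0.1749, θ₂ = -0.0005, θ₃ = 0.3485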